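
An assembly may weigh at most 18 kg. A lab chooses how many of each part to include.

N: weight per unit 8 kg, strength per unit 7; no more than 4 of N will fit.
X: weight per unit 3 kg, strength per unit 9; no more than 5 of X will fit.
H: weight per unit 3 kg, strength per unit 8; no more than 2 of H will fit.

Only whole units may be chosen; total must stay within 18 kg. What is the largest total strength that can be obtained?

53

This is a bounded integer knapsack.
X has the best ratio (9/3); taking only X gives at most 5×9 = 45 (stopped by the supply cap of 5).
Mixing does better — 5×X and 1×H: weight 18 ≤ 18, strength 5·9 + 1·8 = 53.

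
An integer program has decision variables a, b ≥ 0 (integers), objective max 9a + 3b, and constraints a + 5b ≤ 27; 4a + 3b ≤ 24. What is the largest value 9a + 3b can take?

54

(a,b)=(6,0): 1·6+5·0=6≤27, 4·6+3·0=24≤24, objective 54.
(a,b)=(5,1): 1·5+5·1=10≤27, 4·5+3·1=23≤24, objective 48.
(a,b)=(5,0): 1·5+5·0=5≤27, 4·5+3·0=20≤24, objective 45.
Maximum is 54 at (a,b)=(6,0).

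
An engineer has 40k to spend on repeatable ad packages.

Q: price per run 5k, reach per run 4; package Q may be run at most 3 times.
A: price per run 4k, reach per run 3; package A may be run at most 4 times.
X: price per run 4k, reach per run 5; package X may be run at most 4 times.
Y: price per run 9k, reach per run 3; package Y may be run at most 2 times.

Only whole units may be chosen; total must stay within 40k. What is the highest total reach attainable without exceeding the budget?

This is a bounded integer knapsack.
2×Q, 3×A, and 4×X: price 38 ≤ 40, reach 2·4 + 3·3 + 4·5 = 37.
3×Q, 2×A, and 4×X: price 39 ≤ 40, reach 3·4 + 2·3 + 4·5 = 38.
Best is 38.

38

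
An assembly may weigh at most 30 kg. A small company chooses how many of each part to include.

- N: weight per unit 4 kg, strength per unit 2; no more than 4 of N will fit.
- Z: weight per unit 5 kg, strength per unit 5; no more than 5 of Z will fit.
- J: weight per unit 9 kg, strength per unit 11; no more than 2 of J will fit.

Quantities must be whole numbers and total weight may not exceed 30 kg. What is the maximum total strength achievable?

32

This is a bounded integer knapsack.
Take 2×Z and 2×J: weight 28 ≤ 30, strength 2·5 + 2·11 = 32.
J has the best ratio (11/9) and is taken to its limit of 2; remaining capacity is filled optimally with the others.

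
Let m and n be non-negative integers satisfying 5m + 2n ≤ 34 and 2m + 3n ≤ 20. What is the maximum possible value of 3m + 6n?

(m,n)=(1,6): 5·1+2·6=17≤34, 2·1+3·6=20≤20, objective 39.
(m,n)=(0,6): 5·0+2·6=12≤34, 2·0+3·6=18≤20, objective 36.
Maximum is 39 at (m,n)=(1,6).

39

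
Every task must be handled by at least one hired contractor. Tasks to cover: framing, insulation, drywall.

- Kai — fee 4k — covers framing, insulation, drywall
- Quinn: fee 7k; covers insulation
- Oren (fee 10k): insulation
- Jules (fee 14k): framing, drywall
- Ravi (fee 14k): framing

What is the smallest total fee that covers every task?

This is a weighted set-cover instance.
Kai alone covers framing, insulation, drywall — every task.
Total fee: 4.
No cover costs less than 4.

4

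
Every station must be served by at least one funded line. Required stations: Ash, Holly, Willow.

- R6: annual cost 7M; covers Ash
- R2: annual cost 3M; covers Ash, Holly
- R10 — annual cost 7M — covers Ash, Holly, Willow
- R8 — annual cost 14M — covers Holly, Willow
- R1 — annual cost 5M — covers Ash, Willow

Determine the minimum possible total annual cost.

The greedy cost-per-new-station heuristic would pick R2 and R1 for 8, but a cheaper cover exists.
R10 alone covers Ash, Holly, Willow — every station.
Total annual cost: 7.
No cover costs less than 7.

7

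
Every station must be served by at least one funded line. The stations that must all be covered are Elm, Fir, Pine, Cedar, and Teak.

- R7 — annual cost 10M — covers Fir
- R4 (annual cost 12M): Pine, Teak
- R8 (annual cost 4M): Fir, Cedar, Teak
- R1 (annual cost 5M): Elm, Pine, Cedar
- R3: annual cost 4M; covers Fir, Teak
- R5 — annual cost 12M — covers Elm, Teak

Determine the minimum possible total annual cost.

Choose R8 and R1: together they cover Elm, Fir, Pine, Cedar, Teak — every station.
Total annual cost: 4 + 5 = 9.
No cover costs less than 9.

9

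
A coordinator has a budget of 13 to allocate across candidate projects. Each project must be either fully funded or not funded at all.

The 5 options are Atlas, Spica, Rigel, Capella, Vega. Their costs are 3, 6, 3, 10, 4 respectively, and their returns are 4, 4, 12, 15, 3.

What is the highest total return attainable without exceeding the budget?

Take Rigel and Capella: cost 3 + 10 = 13 ≤ 13, return 12 + 15 = 27.
No other feasible combination does better.

27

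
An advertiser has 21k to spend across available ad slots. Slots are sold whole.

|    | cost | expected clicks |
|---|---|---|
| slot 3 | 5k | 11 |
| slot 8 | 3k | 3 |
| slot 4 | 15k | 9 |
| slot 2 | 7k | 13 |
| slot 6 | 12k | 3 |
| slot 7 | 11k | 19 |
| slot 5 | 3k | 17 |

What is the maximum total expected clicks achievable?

slot 3 + slot 8 + slot 2 + slot 5: cost 5 + 3 + 7 + 3 = 18 ≤ 21, expected clicks 11 + 3 + 13 + 17 = 44.
slot 2 + slot 7 + slot 5: cost 7 + 11 + 3 = 21 ≤ 21, expected clicks 13 + 19 + 17 = 49.
slot 3 + slot 7 + slot 5: cost 5 + 11 + 3 = 19 ≤ 21, expected clicks 11 + 19 + 17 = 47.
Best is slot 2, slot 7, and slot 5 with total expected clicks 49.

49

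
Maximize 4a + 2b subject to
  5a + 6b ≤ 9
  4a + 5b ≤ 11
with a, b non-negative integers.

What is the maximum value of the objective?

(a,b)=(1,0): 5·1+6·0=5≤9, 4·1+5·0=4≤11, objective 4.
(a,b)=(0,1): 5·0+6·1=6≤9, 4·0+5·1=5≤11, objective 2.
(a,b)=(0,0): 5·0+6·0=0≤9, 4·0+5·0=0≤11, objective 0.
No feasible integer point exceeds 4.

4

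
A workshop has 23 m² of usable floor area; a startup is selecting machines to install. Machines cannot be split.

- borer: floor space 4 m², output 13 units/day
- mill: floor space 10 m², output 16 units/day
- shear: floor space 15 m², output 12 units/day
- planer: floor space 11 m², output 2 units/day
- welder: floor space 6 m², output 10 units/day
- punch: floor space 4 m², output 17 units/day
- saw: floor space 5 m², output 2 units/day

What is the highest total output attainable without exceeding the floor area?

48

mill + welder + punch: floor space 10 + 6 + 4 = 20 ≤ 23, output 16 + 10 + 17 = 43.
borer + mill + punch: floor space 4 + 10 + 4 = 18 ≤ 23, output 13 + 16 + 17 = 46.
borer + mill + punch + saw: floor space 4 + 10 + 4 + 5 = 23 ≤ 23, output 13 + 16 + 17 + 2 = 48.
Best is borer, mill, punch, and saw with total output 48.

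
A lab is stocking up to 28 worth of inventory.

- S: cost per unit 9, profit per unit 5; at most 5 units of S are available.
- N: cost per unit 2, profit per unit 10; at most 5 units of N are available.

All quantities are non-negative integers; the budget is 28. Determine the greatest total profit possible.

60

This is a bounded integer knapsack.
N has the best ratio (10/2); taking only N gives at most 5×10 = 50 (stopped by the supply cap of 5).
Mixing does better — 2×S and 5×N: cost 28 ≤ 28, profit 2·5 + 5·10 = 60.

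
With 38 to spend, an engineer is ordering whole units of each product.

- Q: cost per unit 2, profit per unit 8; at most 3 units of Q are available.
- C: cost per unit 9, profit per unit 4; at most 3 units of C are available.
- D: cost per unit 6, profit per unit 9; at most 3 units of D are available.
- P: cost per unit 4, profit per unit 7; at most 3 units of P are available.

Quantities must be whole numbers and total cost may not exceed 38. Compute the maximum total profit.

72

Take 3×Q, 3×D, and 3×P: cost 36 ≤ 38, profit 3·8 + 3·9 + 3·7 = 72.
Q has the best ratio (8/2) and is taken to its limit of 3; remaining capacity is filled optimally with the others.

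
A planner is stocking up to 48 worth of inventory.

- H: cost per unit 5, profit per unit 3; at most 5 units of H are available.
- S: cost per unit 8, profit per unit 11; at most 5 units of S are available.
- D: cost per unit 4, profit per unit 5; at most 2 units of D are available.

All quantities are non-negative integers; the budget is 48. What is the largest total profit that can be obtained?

65

Take 5×S and 2×D: cost 48 ≤ 48, profit 5·11 + 2·5 = 65.
S has the best ratio (11/8) and is taken to its limit of 5; remaining capacity is filled optimally with the others.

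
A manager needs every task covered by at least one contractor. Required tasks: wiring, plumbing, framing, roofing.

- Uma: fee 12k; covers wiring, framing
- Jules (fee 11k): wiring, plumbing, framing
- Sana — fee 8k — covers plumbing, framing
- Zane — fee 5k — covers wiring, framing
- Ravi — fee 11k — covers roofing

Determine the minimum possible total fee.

22

This is a weighted set-cover instance.
The greedy cost-per-new-task heuristic would pick Zane, Sana, and Ravi for 24, but a cheaper cover exists.
Choose Jules and Ravi: together they cover wiring, plumbing, framing, roofing — every task.
Total fee: 11 + 11 = 22.
No cover costs less than 22.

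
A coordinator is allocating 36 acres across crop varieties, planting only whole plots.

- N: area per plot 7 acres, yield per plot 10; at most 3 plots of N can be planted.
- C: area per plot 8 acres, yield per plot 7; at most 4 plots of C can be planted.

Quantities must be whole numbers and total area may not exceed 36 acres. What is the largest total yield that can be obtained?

37

This is a bounded integer knapsack.
N has the best ratio (10/7); taking only N gives at most 3×10 = 30 (stopped by the supply cap of 3).
Mixing does better — 3×N and 1×C: area 29 ≤ 36, yield 3·10 + 1·7 = 37.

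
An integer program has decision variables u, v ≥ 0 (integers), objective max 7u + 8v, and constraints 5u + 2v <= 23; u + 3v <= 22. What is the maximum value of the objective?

63

The continuous relaxation peaks at (1.92, 6.69) with value 67.00; rounding to a feasible lattice point costs some objective.
(u,v)=(1,7): 5·1+2·7=19≤23, 1·1+3·7=22≤22, objective 63.
(u,v)=(2,6): 5·2+2·6=22≤23, 1·2+3·6=20≤22, objective 62.
(u,v)=(0,7): 5·0+2·7=14≤23, 1·0+3·7=21≤22, objective 56.
The best lattice point is (1,7), giving 63.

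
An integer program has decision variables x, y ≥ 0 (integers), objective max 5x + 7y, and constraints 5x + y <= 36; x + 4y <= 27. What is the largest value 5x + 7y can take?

(x,y)=(6,5) is feasible, giving 65.
(x,y)=(5,5) is feasible, giving 60.
(x,y)=(6,4) is feasible, giving 58.
(x,y)=(5,4) is feasible, giving 53.
No feasible integer point exceeds 65.

65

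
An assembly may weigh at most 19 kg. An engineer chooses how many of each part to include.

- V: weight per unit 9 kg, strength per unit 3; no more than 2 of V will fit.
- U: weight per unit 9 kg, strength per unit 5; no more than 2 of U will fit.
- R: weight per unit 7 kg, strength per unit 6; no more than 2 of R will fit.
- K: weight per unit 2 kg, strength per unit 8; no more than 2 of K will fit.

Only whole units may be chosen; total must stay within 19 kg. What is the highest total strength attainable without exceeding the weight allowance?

This is a bounded integer knapsack.
K has the best ratio (8/2); taking only K gives at most 2×8 = 16 (stopped by the supply cap of 2).
Mixing does better — 2×R and 2×K: weight 18 ≤ 19, strength 2·6 + 2·8 = 28.

28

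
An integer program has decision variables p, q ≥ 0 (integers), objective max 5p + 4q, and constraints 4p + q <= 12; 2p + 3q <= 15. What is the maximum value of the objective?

22

Relaxing integrality, the LP optimum is 24.90 at (p,q) = (2.1, 3.6), which is not an integer point.
(p,q)=(2,3): 4·2+1·3=11≤12, 2·2+3·3=13≤15, objective 22.
(p,q)=(1,4): 4·1+1·4=8≤12, 2·1+3·4=14≤15, objective 21.
The best lattice point is (2,3), giving 22.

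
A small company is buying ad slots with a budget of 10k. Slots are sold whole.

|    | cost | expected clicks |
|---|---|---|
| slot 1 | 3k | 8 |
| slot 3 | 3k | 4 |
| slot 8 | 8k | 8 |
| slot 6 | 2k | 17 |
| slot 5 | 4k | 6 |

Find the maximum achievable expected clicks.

Take slot 1, slot 6, and slot 5: cost 3 + 2 + 4 = 9 ≤ 10, expected clicks 8 + 17 + 6 = 31.
No other feasible combination does better.

31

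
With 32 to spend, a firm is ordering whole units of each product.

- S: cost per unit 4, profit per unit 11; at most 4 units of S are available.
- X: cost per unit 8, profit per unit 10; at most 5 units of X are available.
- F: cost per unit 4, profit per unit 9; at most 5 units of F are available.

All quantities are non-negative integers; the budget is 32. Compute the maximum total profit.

This is a bounded integer knapsack.
3×S and 5×F: cost 32 ≤ 32, profit 3·11 + 5·9 = 78.
4×S and 4×F: cost 32 ≤ 32, profit 4·11 + 4·9 = 80.
Best is 80.

80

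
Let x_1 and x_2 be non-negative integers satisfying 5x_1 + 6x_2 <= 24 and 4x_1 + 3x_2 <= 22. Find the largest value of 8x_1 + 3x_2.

32

(x_1,x_2)=(4,0): 5·4+6·0=20≤24, 4·4+3·0=16≤22, objective 32.
(x_1,x_2)=(3,1): 5·3+6·1=21≤24, 4·3+3·1=15≤22, objective 27.
(x_1,x_2)=(3,0): 5·3+6·0=15≤24, 4·3+3·0=12≤22, objective 24.
The best lattice point is (4,0), giving 32.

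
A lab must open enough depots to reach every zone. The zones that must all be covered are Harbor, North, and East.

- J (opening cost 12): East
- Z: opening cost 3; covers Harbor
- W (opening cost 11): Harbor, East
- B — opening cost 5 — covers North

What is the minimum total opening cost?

16

The greedy cost-per-new-zone heuristic would pick Z, B, and W for 19, but a cheaper cover exists.
Choose W and B: together they cover Harbor, North, East — every zone.
Total opening cost: 11 + 5 = 16.
No cover costs less than 16.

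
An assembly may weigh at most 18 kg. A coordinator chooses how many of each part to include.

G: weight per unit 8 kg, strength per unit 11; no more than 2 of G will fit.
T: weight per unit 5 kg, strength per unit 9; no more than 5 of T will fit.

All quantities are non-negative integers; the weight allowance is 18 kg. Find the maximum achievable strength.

29

This is a bounded integer knapsack.
T has the best ratio (9/5); taking only T gives at most 3×9 = 27 (stopped by the weight limit).
Mixing does better — 1×G and 2×T: weight 18 ≤ 18, strength 1·11 + 2·9 = 29.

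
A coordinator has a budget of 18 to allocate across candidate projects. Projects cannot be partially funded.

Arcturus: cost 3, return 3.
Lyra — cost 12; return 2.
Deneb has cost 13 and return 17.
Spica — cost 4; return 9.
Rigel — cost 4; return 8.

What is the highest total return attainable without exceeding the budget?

26

Allowing fractional choices, the relaxed optimum would be about 30.1, but projects are indivisible.
Deneb + Spica: cost 13 + 4 = 17 ≤ 18, return 17 + 9 = 26.
Deneb + Rigel: cost 13 + 4 = 17 ≤ 18, return 17 + 8 = 25.
Best is Deneb and Spica with total return 26.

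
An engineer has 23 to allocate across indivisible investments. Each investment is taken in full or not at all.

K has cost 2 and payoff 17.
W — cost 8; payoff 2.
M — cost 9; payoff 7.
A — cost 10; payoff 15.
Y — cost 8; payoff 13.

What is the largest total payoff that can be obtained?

K + M + A: cost 2 + 9 + 10 = 21 ≤ 23, payoff 17 + 7 + 15 = 39.
K + A + Y: cost 2 + 10 + 8 = 20 ≤ 23, payoff 17 + 15 + 13 = 45.
Best is K, A, and Y with total payoff 45.

45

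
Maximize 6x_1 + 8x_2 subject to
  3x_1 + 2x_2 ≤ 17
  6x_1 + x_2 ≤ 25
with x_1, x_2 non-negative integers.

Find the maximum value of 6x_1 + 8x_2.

(x_1,x_2)=(0,8) is feasible, giving 64.
(x_1,x_2)=(1,7) is feasible, giving 62.
(x_1,x_2)=(0,7) is feasible, giving 56.
Maximum is 64 at (x_1,x_2)=(0,8).

64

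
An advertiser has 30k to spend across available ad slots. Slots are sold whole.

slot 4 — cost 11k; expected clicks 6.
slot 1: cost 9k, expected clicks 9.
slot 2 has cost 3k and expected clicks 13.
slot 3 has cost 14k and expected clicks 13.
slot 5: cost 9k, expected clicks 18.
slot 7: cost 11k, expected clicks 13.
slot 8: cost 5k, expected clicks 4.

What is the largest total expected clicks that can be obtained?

48

Take slot 2, slot 5, slot 7, and slot 8: cost 3 + 9 + 11 + 5 = 28 ≤ 30, expected clicks 13 + 18 + 13 + 4 = 48.
No other feasible combination does better.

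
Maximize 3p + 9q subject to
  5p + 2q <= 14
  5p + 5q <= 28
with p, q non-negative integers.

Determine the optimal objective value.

45

The continuous relaxation peaks at (0, 5.6) with value 50.40; rounding to a feasible lattice point costs some objective.
(p,q)=(0,5): 5·0+2·5=10≤14, 5·0+5·5=25≤28, objective 45.
(p,q)=(1,4): 5·1+2·4=13≤14, 5·1+5·4=25≤28, objective 39.
Maximum is 45 at (p,q)=(0,5).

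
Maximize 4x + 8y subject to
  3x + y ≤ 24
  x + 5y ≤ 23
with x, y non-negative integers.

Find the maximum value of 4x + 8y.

Relaxing integrality, the LP optimum is 53.43 at (x,y) = (6.93, 3.21), which is not an integer point.
(x,y)=(7,3) is feasible, giving 52.
(x,y)=(6,3) is feasible, giving 48.
(x,y)=(7,2) is feasible, giving 44.
Maximum is 52 at (x,y)=(7,3).

52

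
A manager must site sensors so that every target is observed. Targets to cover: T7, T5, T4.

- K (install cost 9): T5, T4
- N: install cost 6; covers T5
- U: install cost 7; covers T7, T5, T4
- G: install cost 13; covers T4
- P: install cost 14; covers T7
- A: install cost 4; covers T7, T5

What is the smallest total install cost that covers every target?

The greedy cost-per-new-target heuristic would pick A and U for 11, but a cheaper cover exists.
U alone covers T7, T5, T4 — every target.
Total install cost: 7.
No cover costs less than 7.

7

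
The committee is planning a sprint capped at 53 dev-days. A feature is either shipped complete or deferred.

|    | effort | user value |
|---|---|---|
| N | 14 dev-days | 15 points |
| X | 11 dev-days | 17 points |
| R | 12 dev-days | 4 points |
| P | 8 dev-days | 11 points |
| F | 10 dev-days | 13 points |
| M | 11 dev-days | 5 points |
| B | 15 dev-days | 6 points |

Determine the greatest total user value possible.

This is an integer program with binary decision variables.
N + X + P + F: effort 14 + 11 + 8 + 10 = 43 ≤ 53, user value 15 + 17 + 11 + 13 = 56.
N + X + F + B: effort 14 + 11 + 10 + 15 = 50 ≤ 53, user value 15 + 17 + 13 + 6 = 51.
Best is N, X, P, and F with total user value 56.

56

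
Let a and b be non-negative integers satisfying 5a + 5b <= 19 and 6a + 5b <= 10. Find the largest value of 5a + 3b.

The continuous relaxation peaks at (1.67, 0) with value 8.33; rounding to a feasible lattice point costs some objective.
(a,b)=(0,2): 5·0+5·2=10≤19, 6·0+5·2=10≤10, objective 6.
(a,b)=(1,0): 5·1+5·0=5≤19, 6·1+5·0=6≤10, objective 5.
Maximum is 6 at (a,b)=(0,2).

6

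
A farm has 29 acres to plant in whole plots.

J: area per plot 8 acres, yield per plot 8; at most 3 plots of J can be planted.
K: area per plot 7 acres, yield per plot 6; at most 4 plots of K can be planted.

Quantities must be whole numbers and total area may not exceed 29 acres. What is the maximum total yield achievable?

This is a bounded integer knapsack.
1×J and 3×K: area 29 ≤ 29, yield 1·8 + 3·6 = 26.
4×K: area 28 ≤ 29, yield 4·6 = 24.
Best is 26.

26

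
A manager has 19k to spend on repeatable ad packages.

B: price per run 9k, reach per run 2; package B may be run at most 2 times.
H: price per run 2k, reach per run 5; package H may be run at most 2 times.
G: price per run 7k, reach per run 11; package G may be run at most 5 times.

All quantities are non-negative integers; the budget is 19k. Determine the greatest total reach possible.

32

Take 2×H and 2×G: price 18 ≤ 19, reach 2·5 + 2·11 = 32.
H has the best ratio (5/2) and is taken to its limit of 2; remaining capacity is filled optimally with the others.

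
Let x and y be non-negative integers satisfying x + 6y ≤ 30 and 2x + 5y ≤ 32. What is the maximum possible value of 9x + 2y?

144

(x,y)=(16,0) is feasible, giving 144.
(x,y)=(15,0) is feasible, giving 135.
Maximum is 144 at (x,y)=(16,0).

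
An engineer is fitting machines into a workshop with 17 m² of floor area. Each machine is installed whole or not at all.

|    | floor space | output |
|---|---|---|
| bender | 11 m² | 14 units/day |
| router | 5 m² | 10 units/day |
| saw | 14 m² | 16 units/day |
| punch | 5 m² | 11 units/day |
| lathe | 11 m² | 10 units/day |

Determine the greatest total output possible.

Take bender and punch: floor space 11 + 5 = 16 ≤ 17, output 14 + 11 = 25.
No other feasible combination does better.

25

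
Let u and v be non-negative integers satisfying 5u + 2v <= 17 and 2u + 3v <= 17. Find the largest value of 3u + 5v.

Relaxing integrality, the LP optimum is 28.33 at (u,v) = (0, 5.67), which is not an integer point.
(u,v)=(1,5) is feasible, giving 28.
(u,v)=(0,5) is feasible, giving 25.
(u,v)=(1,4) is feasible, giving 23.
The best lattice point is (1,5), giving 28.

28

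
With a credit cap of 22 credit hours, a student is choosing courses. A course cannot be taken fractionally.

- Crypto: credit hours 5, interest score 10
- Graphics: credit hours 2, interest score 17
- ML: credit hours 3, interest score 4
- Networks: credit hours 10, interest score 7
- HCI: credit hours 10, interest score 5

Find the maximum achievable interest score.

Take Crypto, Graphics, ML, and Networks: credit hours 5 + 2 + 3 + 10 = 20 ≤ 22, interest score 10 + 17 + 4 + 7 = 38.
No other feasible combination does better.

38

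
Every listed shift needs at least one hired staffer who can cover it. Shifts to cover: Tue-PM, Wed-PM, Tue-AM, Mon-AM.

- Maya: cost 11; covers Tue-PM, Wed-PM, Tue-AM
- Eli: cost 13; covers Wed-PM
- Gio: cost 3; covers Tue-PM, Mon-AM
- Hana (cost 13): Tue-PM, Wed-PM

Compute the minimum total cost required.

Choose Maya and Gio: together they cover Tue-PM, Wed-PM, Tue-AM, Mon-AM — every shift.
Total cost: 11 + 3 = 14.
No cover costs less than 14.

14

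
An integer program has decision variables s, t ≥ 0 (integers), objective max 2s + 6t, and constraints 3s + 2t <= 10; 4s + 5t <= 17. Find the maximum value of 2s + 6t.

18

The continuous relaxation peaks at (0, 3.4) with value 20.40; rounding to a feasible lattice point costs some objective.
(s,t)=(0,3): 3·0+2·3=6≤10, 4·0+5·3=15≤17, objective 18.
(s,t)=(1,2): 3·1+2·2=7≤10, 4·1+5·2=14≤17, objective 14.
Maximum is 18 at (s,t)=(0,3).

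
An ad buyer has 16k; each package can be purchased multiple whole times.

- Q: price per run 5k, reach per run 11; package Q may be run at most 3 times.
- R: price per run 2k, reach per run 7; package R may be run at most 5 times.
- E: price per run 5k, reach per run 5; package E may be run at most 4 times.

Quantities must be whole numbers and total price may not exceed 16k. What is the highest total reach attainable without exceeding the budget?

R has the best ratio (7/2); taking only R gives at most 5×7 = 35 (stopped by the supply cap of 5).
Mixing does better — 1×Q and 5×R: price 15 ≤ 16, reach 1·11 + 5·7 = 46.

46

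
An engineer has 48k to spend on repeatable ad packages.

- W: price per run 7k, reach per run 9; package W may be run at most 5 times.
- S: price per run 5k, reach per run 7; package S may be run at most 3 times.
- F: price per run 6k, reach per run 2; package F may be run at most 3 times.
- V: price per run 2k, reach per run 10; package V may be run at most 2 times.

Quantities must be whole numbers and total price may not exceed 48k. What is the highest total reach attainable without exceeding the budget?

77

Take 4×W, 3×S, and 2×V: price 47 ≤ 48, reach 4·9 + 3·7 + 2·10 = 77.
V has the best ratio (10/2) and is taken to its limit of 2; remaining capacity is filled optimally with the others.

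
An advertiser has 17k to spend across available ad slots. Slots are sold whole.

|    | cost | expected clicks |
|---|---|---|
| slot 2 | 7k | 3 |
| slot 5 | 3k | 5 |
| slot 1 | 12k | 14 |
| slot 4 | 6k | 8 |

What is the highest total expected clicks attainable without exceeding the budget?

19

This is a 0-1 knapsack instance.
slot 5 + slot 1: cost 3 + 12 = 15 ≤ 17, expected clicks 5 + 14 = 19.
slot 2 + slot 5 + slot 4: cost 7 + 3 + 6 = 16 ≤ 17, expected clicks 3 + 5 + 8 = 16.
Best is slot 5 and slot 1 with total expected clicks 19.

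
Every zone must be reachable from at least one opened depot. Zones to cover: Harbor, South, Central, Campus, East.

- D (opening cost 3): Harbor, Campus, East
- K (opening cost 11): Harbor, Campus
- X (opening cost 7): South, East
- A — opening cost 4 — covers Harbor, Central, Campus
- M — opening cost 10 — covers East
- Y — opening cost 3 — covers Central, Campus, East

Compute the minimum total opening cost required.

Choose X and A: together they cover Harbor, South, Central, Campus, East — every zone.
Total opening cost: 7 + 4 = 11.

11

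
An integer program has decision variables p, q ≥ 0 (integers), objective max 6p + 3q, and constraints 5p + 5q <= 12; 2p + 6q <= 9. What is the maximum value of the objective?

12

The continuous relaxation peaks at (2.4, 0) with value 14.40; rounding to a feasible lattice point costs some objective.
(p,q)=(2,0): 5·2+5·0=10≤12, 2·2+6·0=4≤9, objective 12.
(p,q)=(1,1): 5·1+5·1=10≤12, 2·1+6·1=8≤9, objective 9.
Maximum is 12 at (p,q)=(2,0).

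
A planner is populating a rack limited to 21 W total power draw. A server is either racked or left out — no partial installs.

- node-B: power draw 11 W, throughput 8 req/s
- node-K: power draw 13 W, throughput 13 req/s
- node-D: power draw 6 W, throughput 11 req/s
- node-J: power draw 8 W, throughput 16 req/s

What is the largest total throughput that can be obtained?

Allowing fractional choices, the relaxed optimum would be about 34.0, but servers are indivisible.
node-K + node-J: power draw 13 + 8 = 21 ≤ 21, throughput 13 + 16 = 29.
node-D + node-J: power draw 6 + 8 = 14 ≤ 21, throughput 11 + 16 = 27.
Best is node-K and node-J with total throughput 29.

29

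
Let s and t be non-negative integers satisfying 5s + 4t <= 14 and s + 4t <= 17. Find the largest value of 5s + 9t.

27

Relaxing integrality, the LP optimum is 31.50 at (s,t) = (0, 3.5), which is not an integer point.
(s,t)=(0,3) is feasible, giving 27.
(s,t)=(1,2) is feasible, giving 23.
Maximum is 27 at (s,t)=(0,3).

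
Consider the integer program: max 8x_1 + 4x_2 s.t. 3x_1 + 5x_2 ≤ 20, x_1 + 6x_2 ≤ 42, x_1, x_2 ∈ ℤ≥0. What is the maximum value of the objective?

(x_1,x_2)=(6,0) is feasible, giving 48.
(x_1,x_2)=(5,1) is feasible, giving 44.
(x_1,x_2)=(5,0) is feasible, giving 40.
The best lattice point is (6,0), giving 48.

48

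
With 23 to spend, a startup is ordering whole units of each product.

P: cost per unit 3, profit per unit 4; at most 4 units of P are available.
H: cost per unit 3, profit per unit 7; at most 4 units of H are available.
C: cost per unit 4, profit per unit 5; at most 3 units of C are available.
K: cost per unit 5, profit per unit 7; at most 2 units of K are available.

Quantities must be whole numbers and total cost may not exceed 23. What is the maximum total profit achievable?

43

This is a bounded integer knapsack.
4×H and 2×K: cost 22 ≤ 23, profit 4·7 + 2·7 = 42.
2×P, 4×H, and 1×K: cost 23 ≤ 23, profit 2·4 + 4·7 + 1·7 = 43.
Best is 43.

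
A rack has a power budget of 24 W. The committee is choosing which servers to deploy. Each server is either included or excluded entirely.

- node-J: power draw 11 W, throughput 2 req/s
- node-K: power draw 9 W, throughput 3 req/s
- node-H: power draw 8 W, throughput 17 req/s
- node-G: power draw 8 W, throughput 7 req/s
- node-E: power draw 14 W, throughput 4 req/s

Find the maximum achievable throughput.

24

Take node-H and node-G: power draw 8 + 8 = 16 ≤ 24, throughput 17 + 7 = 24.
No other feasible combination does better.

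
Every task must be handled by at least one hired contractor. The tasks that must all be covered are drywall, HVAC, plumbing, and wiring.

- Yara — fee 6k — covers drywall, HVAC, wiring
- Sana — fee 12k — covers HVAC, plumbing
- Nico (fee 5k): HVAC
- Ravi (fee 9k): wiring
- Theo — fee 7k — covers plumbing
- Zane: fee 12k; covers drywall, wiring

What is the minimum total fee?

Choose Yara and Theo: together they cover drywall, HVAC, plumbing, wiring — every task.
Total fee: 6 + 7 = 13.
No cover costs less than 13.

13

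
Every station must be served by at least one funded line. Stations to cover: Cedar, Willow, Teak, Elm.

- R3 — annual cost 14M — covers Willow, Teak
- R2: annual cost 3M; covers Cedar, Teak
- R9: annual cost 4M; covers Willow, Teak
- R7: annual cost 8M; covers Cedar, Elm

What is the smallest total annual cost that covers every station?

The greedy cost-per-new-station heuristic would pick R2, R9, and R7 for 15, but a cheaper cover exists.
Choose R9 and R7: together they cover Cedar, Willow, Teak, Elm — every station.
Total annual cost: 4 + 8 = 12.
No cover costs less than 12.

12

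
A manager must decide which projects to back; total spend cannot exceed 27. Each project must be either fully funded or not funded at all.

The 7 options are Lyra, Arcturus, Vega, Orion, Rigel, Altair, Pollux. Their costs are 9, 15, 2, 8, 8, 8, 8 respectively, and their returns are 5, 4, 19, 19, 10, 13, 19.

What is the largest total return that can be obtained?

70

This is an integer program with binary decision variables.
Take Vega, Orion, Altair, and Pollux: cost 2 + 8 + 8 + 8 = 26 ≤ 27, return 19 + 19 + 13 + 19 = 70.
No other feasible combination does better.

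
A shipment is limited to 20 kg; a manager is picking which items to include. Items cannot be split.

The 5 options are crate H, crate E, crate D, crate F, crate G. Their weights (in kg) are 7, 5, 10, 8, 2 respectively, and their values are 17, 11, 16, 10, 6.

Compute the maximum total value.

39

Allowing fractional choices, the relaxed optimum would be about 43.6, but items are indivisible.
crate H + crate E + crate F: weight 7 + 5 + 8 = 20 ≤ 20, value 17 + 11 + 10 = 38.
crate H + crate D + crate G: weight 7 + 10 + 2 = 19 ≤ 20, value 17 + 16 + 6 = 39.
crate H + crate E + crate G: weight 7 + 5 + 2 = 14 ≤ 20, value 17 + 11 + 6 = 34.
Best is crate H, crate D, and crate G with total value 39.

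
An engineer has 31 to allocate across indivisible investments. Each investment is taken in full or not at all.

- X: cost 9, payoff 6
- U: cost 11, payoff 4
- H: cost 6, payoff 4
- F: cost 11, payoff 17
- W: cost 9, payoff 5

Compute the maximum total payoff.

Treat it as a binary knapsack problem.
X + U + F: cost 9 + 11 + 11 = 31 ≤ 31, payoff 6 + 4 + 17 = 27.
X + F + W: cost 9 + 11 + 9 = 29 ≤ 31, payoff 6 + 17 + 5 = 28.
X + H + F: cost 9 + 6 + 11 = 26 ≤ 31, payoff 6 + 4 + 17 = 27.
Best is X, F, and W with total payoff 28.

28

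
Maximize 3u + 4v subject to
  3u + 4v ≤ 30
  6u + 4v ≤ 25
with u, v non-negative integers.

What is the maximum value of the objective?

The continuous relaxation peaks at (0, 6.25) with value 25.00; rounding to a feasible lattice point costs some objective.
(u,v)=(0,6): 3·0+4·6=24≤30, 6·0+4·6=24≤25, objective 24.
(u,v)=(0,5): 3·0+4·5=20≤30, 6·0+4·5=20≤25, objective 20.
The best lattice point is (0,6), giving 24.

24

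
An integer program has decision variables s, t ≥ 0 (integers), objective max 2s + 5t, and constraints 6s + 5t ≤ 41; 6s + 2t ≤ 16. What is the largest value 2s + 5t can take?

40

(s,t)=(0,8) is feasible, giving 40.
(s,t)=(0,7) is feasible, giving 35.
Maximum is 40 at (s,t)=(0,8).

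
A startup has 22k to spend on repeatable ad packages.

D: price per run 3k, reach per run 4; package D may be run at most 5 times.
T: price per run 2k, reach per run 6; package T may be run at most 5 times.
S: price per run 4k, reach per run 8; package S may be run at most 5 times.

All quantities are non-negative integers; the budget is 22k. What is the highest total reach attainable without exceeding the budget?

This is a bounded integer knapsack.
5×T and 3×S: price 22 ≤ 22, reach 5·6 + 3·8 = 54.
3×T and 4×S: price 22 ≤ 22, reach 3·6 + 4·8 = 50.
Best is 54.

54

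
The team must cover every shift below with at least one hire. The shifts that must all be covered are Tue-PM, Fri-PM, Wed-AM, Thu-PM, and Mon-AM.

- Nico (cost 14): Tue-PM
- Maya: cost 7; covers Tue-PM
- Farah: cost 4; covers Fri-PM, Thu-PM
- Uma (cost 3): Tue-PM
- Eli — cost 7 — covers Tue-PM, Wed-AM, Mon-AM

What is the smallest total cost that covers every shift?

11

Choose Farah and Eli: together they cover Tue-PM, Fri-PM, Wed-AM, Thu-PM, Mon-AM — every shift.
Total cost: 4 + 7 = 11.
No cover costs less than 11.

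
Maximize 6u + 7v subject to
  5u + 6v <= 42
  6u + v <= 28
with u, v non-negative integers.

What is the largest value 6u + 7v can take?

(u,v)=(0,7): 5·0+6·7=42≤42, 6·0+1·7=7≤28, objective 49.
(u,v)=(1,6): 5·1+6·6=41≤42, 6·1+1·6=12≤28, objective 48.
(u,v)=(3,4): 5·3+6·4=39≤42, 6·3+1·4=22≤28, objective 46.
No feasible integer point exceeds 49.

49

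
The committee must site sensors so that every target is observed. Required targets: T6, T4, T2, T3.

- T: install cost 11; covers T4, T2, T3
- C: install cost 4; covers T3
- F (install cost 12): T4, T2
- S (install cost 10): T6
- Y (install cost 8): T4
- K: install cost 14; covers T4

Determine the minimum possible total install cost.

Choose T and S: together they cover T6, T4, T2, T3 — every target.
Total install cost: 11 + 10 = 21.
No cover costs less than 21.

21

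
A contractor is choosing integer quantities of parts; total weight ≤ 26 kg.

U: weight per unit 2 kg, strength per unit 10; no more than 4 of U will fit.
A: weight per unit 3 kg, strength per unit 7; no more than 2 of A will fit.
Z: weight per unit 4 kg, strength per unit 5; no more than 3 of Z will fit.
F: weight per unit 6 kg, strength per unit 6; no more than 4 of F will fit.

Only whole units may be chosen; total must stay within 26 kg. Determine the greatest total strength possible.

69

This is a bounded integer knapsack.
4×U, 2×A, and 2×F: weight 26 ≤ 26, strength 4·10 + 2·7 + 2·6 = 66.
4×U, 2×A, and 3×Z: weight 26 ≤ 26, strength 4·10 + 2·7 + 3·5 = 69.
Best is 69.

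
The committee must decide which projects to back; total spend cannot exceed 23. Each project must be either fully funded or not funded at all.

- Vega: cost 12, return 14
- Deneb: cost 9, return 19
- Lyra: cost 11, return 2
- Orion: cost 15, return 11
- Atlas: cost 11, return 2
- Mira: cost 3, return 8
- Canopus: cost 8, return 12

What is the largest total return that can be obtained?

39

Treat it as a binary knapsack problem.
Take Deneb, Mira, and Canopus: cost 9 + 3 + 8 = 20 ≤ 23, return 19 + 8 + 12 = 39.
No other feasible combination does better.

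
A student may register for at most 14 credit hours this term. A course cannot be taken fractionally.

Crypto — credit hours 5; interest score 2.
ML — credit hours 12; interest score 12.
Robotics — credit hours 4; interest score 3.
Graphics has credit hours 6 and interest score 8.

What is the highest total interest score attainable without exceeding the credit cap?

12

Crypto + Graphics: credit hours 5 + 6 = 11 ≤ 14, interest score 2 + 8 = 10.
ML: credit hours 12 ≤ 14, interest score 12.
Robotics + Graphics: credit hours 4 + 6 = 10 ≤ 14, interest score 3 + 8 = 11.
Best is ML with total interest score 12.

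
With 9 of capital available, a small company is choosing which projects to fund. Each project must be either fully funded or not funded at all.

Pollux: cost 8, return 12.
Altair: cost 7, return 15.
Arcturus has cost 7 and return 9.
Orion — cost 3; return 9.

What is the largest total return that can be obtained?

15

Treat it as a binary knapsack problem.
Take Altair: cost 7 ≤ 9, return 15.
No other feasible combination does better.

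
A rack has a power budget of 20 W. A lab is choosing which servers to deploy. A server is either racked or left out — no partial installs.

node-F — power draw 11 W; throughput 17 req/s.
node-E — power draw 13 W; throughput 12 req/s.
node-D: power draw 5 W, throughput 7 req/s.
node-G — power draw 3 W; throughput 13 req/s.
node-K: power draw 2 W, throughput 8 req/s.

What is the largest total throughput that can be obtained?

38

Treat it as a binary knapsack problem.
node-F + node-G + node-K: power draw 11 + 3 + 2 = 16 ≤ 20, throughput 17 + 13 + 8 = 38.
node-E + node-G + node-K: power draw 13 + 3 + 2 = 18 ≤ 20, throughput 12 + 13 + 8 = 33.
node-F + node-D + node-G: power draw 11 + 5 + 3 = 19 ≤ 20, throughput 17 + 7 + 13 = 37.
Best is node-F, node-G, and node-K with total throughput 38.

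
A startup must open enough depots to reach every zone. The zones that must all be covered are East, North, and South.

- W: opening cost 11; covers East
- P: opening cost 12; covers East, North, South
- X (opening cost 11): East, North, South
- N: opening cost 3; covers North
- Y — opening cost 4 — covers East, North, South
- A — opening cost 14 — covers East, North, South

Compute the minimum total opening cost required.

4

This is a weighted set-cover instance.
Y alone covers East, North, South — every zone.
Total opening cost: 4.
No cover costs less than 4.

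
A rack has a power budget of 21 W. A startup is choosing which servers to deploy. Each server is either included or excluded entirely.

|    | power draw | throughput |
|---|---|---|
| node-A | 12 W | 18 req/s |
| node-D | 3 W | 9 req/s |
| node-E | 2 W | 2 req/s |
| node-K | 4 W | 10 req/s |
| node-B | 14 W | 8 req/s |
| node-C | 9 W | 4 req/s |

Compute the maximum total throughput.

This is a 0-1 knapsack instance.
node-A + node-D + node-E + node-K: power draw 12 + 3 + 2 + 4 = 21 ≤ 21, throughput 18 + 9 + 2 + 10 = 39.
node-A + node-E + node-K: power draw 12 + 2 + 4 = 18 ≤ 21, throughput 18 + 2 + 10 = 30.
node-A + node-D + node-K: power draw 12 + 3 + 4 = 19 ≤ 21, throughput 18 + 9 + 10 = 37.
Best is node-A, node-D, node-E, and node-K with total throughput 39.

39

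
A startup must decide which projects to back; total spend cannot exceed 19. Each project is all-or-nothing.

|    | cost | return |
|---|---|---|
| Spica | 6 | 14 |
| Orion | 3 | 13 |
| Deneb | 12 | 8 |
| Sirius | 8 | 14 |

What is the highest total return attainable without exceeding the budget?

41

Allowing fractional choices, the relaxed optimum would be about 42.3, but projects are indivisible.
Spica + Sirius: cost 6 + 8 = 14 ≤ 19, return 14 + 14 = 28.
Spica + Orion + Sirius: cost 6 + 3 + 8 = 17 ≤ 19, return 14 + 13 + 14 = 41.
Best is Spica, Orion, and Sirius with total return 41.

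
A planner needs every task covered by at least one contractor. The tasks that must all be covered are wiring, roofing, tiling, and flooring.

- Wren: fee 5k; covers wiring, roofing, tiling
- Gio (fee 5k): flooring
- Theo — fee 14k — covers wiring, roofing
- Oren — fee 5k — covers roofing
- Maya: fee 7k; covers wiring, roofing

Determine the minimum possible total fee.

Choose Wren and Gio: together they cover wiring, roofing, tiling, flooring — every task.
Total fee: 5 + 5 = 10.
No cover costs less than 10.

10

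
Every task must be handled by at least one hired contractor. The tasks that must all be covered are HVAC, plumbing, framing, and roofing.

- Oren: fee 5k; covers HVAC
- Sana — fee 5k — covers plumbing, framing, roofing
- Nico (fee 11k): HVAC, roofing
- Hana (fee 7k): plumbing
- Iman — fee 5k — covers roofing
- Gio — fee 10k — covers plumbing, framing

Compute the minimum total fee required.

Choose Oren and Sana: together they cover HVAC, plumbing, framing, roofing — every task.
Total fee: 5 + 5 = 10.
No cover costs less than 10.

10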